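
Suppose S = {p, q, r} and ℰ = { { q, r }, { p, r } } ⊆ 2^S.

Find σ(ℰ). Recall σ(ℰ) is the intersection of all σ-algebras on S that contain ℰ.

σ(ℰ) = { {}, { p }, { q }, { r }, { p, q }, { p, r }, { q, r }, S }

Trace:
Start: ℰ ∪ {∅, S} = { {}, { p, r }, { q, r }, S }.
Iteration 1 adds 2:
  { p }  = S∖{ q, r }
  { q }  = S∖{ p, r }
  (now 6)
Iteration 2 (1 new):
  { p, q }  = { q } ∪ { p }
  (now 7)
Iteration 3 adds 1:
  { r }  = S∖{ p, q }
  (now 8)
After Iteration 4 the family is unchanged; done.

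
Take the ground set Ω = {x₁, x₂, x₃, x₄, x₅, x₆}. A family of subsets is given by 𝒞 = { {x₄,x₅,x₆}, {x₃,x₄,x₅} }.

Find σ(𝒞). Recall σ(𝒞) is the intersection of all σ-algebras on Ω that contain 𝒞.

Take S₀ = 𝒞 ∪ {∅, Ω} = { {}, {x₃,x₄,x₅}, {x₄,x₅,x₆}, Ω }.
Round 1: 3 new —
  {x₁,x₂,x₃}  = ᶜ of {x₄,x₅,x₆}
  {x₁,x₂,x₆}  = ᶜ of {x₃,x₄,x₅}
  {x₃,x₄,x₅,x₆}  = {x₃,x₄,x₅} ∪ {x₄,x₅,x₆}
  |family| = 7
Round 2: +4 →
  {x₁,x₂}  = ᶜ of {x₃,x₄,x₅,x₆}
  {x₁,x₂,x₃,x₆}  = {x₁,x₂,x₃} ∪ {x₁,x₂,x₆}
  {x₁,x₂,x₃,x₄,x₅}  = {x₃,x₄,x₅} ∪ {x₁,x₂,x₃}
  {x₁,x₂,x₄,x₅,x₆}  = {x₁,x₂,x₆} ∪ {x₄,x₅,x₆}
  |family| = 11
Round 3. New:
  {x₃}  = ᶜ of {x₁,x₂,x₄,x₅,x₆}
  {x₆}  = ᶜ of {x₁,x₂,x₃,x₄,x₅}
  {x₄,x₅}  = ᶜ of {x₁,x₂,x₃,x₆}
  |family| = 14
Round 4: 2 new —
  {x₃,x₆}  = {x₃} ∪ {x₆}
  {x₁,x₂,x₄,x₅}  = {x₄,x₅} ∪ {x₁,x₂}
  |family| = 16
After Round 5 the family is unchanged; done.

|σ(𝒞)| = 16.  σ(𝒞) = { {}, {x₃}, {x₆}, {x₁,x₂}, {x₃,x₆}, {x₄,x₅}, {x₁,x₂,x₃}, {x₁,x₂,x₆}, {x₃,x₄,x₅}, {x₄,x₅,x₆}, {x₁,x₂,x₃,x₆}, {x₁,x₂,x₄,x₅}, {x₃,x₄,x₅,x₆}, {x₁,x₂,x₃,x₄,x₅}, {x₁,x₂,x₄,x₅,x₆}, Ω }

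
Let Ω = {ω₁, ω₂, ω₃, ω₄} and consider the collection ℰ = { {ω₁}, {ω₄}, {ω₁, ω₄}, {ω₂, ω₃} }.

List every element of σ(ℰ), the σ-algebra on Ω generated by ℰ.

|σ(ℰ)| = 8.  σ(ℰ) = { ∅, {ω₁}, {ω₄}, {ω₁, ω₄}, {ω₂, ω₃}, {ω₁, ω₂, ω₃}, {ω₂, ω₃, ω₄}, Ω }

Derivation:
Initial family (6 sets): { ∅, {ω₁}, {ω₄}, {ω₁, ω₄}, {ω₂, ω₃}, Ω }.
Iteration 1: +2 →
  {ω₁, ω₂, ω₃}  = complement {ω₄}
  {ω₂, ω₃, ω₄}  = complement {ω₁}
  |family| = 8
Iteration 2: closed — nothing new.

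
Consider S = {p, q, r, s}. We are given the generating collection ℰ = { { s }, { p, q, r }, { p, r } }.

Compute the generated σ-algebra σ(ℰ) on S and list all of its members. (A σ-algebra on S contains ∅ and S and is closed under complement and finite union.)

σ(ℰ) (8 sets): { {  }, { q }, { s }, { p, r }, { q, s }, { p, q, r }, { p, r, s }, S }

Working:
Start: ℰ ∪ {∅, S} = { {  }, { s }, { p, r }, { p, q, r }, S }.
Step 1: +2 →
  { q, s }  = ᶜ of { p, r }
  { p, r, s }  = { p, r } ∪ { s }
  — 7 sets.
Step 2: 1 new —
  { q }  = ᶜ of { p, r, s }
  — 8 sets.
Step 3: no new sets; the family is a σ-algebra.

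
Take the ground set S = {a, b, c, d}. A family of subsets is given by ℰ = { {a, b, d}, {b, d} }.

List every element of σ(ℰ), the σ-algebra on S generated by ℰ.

|σ(ℰ)| = 8.  σ(ℰ) = { {}, {a}, {c}, {a, c}, {b, d}, {a, b, d}, {b, c, d}, S }

Derivation:
Start: ℰ ∪ {∅, S} = { {}, {b, d}, {a, b, d}, S }.
Round 1. New:
  {c}  = S∖{a, b, d}
  {a, c}  = S∖{b, d}
  [6 total]
Round 2: 1 new —
  {b, c, d}  = {c} ∪ {b, d}
  [7 total]
Round 3 adds 1:
  {a}  = S∖{b, c, d}
  [8 total]
After Round 4 the family is unchanged; done.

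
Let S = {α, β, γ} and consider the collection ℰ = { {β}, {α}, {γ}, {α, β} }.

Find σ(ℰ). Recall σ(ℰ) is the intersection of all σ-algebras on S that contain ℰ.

σ(ℰ) = { {}, {α}, {β}, {γ}, {α, β}, {α, γ}, {β, γ}, S }

Check:
Start: ℰ ∪ {∅, S} = { {}, {α}, {β}, {γ}, {α, β}, S }.
Step 1 adds 2:
  {α, γ}  = S∖{β}
  {β, γ}  = S∖{α}
  — 8 sets.
Step 2: stable.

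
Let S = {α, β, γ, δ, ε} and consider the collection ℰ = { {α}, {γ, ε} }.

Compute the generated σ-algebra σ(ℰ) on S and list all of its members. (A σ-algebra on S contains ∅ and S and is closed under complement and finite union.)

Seed the family with ℰ together with ∅ and S: { {}, {α}, {γ, ε}, S }.
Round 1 adds 3:
  {α, β, δ}  = complement {γ, ε}
  {α, γ, ε}  = {γ, ε} ∪ {α}
  {β, γ, δ, ε}  = complement {α}
  |family| = 7
Round 2: 1 new —
  {β, δ}  = complement {α, γ, ε}
  |family| = 8
Round 3: no new sets; the family is a σ-algebra.

Hence σ(ℰ) has 8 members: { {}, {α}, {β, δ}, {γ, ε}, {α, β, δ}, {α, γ, ε}, {β, γ, δ, ε}, S }.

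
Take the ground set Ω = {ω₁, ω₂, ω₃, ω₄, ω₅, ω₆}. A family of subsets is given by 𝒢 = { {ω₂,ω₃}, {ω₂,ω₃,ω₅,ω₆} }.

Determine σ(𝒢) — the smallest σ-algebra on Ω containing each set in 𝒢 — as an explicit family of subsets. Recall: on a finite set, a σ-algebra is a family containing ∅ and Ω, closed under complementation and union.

Start: 𝒢 ∪ {∅, Ω} = { {}, {ω₂,ω₃}, {ω₂,ω₃,ω₅,ω₆}, Ω }.
Round 1. New:
  {ω₁,ω₄}  = {ω₂,ω₃,ω₅,ω₆}ᶜ
  {ω₁,ω₄,ω₅,ω₆}  = {ω₂,ω₃}ᶜ
  |family| = 6
Round 2 adds 1:
  {ω₁,ω₂,ω₃,ω₄}  = {ω₂,ω₃} ∪ {ω₁,ω₄}
  |family| = 7
Round 3: +1 →
  {ω₅,ω₆}  = {ω₁,ω₂,ω₃,ω₄}ᶜ
  |family| = 8
Round 4: stable.

|σ(𝒢)| = 8.  σ(𝒢) = { {}, {ω₁,ω₄}, {ω₂,ω₃}, {ω₅,ω₆}, {ω₁,ω₂,ω₃,ω₄}, {ω₁,ω₄,ω₅,ω₆}, {ω₂,ω₃,ω₅,ω₆}, Ω }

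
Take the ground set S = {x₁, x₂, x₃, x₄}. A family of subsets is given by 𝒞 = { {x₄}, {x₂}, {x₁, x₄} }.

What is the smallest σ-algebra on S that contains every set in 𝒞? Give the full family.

|σ(𝒞)| = 16.  σ(𝒞) = { {}, {x₁}, {x₂}, {x₃}, {x₄}, {x₁, x₂}, {x₁, x₃}, {x₁, x₄}, {x₂, x₃}, {x₂, x₄}, {x₃, x₄}, {x₁, x₂, x₃}, {x₁, x₂, x₄}, {x₁, x₃, x₄}, {x₂, x₃, x₄}, S }

Derivation:
Start: 𝒞 ∪ {∅, S} = { {}, {x₂}, {x₄}, {x₁, x₄}, S }.
Step 1 (5 new):
  {x₂, x₃}  = {x₁, x₄}ᶜ
  {x₂, x₄}  = {x₄} ∪ {x₂}
  {x₁, x₂, x₃}  = {x₄}ᶜ
  {x₁, x₂, x₄}  = {x₁, x₄} ∪ {x₂}
  {x₁, x₃, x₄}  = {x₂}ᶜ
  |family| = 10
Step 2. New:
  {x₃}  = {x₁, x₂, x₄}ᶜ
  {x₁, x₃}  = {x₂, x₄}ᶜ
  {x₂, x₃, x₄}  = {x₂, x₃} ∪ {x₄}
  |family| = 13
Step 3: 2 new —
  {x₁}  = {x₂, x₃, x₄}ᶜ
  {x₃, x₄}  = {x₃} ∪ {x₄}
  |family| = 15
Step 4 adds 1:
  {x₁, x₂}  = {x₃, x₄}ᶜ
  |family| = 16
Step 5 adds nothing — fixpoint reached.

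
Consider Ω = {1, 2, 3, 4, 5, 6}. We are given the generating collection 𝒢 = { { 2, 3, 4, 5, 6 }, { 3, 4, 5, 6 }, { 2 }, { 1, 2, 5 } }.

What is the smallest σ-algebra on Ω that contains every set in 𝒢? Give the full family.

Begin from { ∅, { 2 }, { 1, 2, 5 }, { 3, 4, 5, 6 }, { 2, 3, 4, 5, 6 }, Ω } (that is, 𝒢 plus ∅ and Ω).
Step 1 adds 4:
  { 1 }  = complement { 2, 3, 4, 5, 6 }
  { 1, 2 }  = complement { 3, 4, 5, 6 }
  { 3, 4, 6 }  = complement { 1, 2, 5 }
  { 1, 3, 4, 5, 6 }  = complement { 2 }
Step 2: 3 new —
  { 1, 3, 4, 6 }  = { 3, 4, 6 } ∪ { 1 }
  { 2, 3, 4, 6 }  = { 2 } ∪ { 3, 4, 6 }
  { 1, 2, 3, 4, 6 }  = { 1, 2 } ∪ { 3, 4, 6 }
Step 3. New:
  { 5 }  = complement { 1, 2, 3, 4, 6 }
  { 1, 5 }  = complement { 2, 3, 4, 6 }
  { 2, 5 }  = complement { 1, 3, 4, 6 }
Step 4: stable.

Therefore σ(𝒢) = { ∅, { 1 }, { 2 }, { 5 }, { 1, 2 }, { 1, 5 }, { 2, 5 }, { 1, 2, 5 }, { 3, 4, 6 }, { 1, 3, 4, 6 }, { 2, 3, 4, 6 }, { 3, 4, 5, 6 }, { 1, 2, 3, 4, 6 }, { 1, 3, 4, 5, 6 }, { 2, 3, 4, 5, 6 }, Ω } (|σ(𝒢)| = 16).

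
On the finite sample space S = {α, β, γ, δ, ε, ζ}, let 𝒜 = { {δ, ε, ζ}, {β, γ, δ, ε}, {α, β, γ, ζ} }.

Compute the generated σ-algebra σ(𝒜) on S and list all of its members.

σ(𝒜) (16 sets): { {}, {α}, {ζ}, {α, ζ}, {β, γ}, {δ, ε}, {α, β, γ}, {α, δ, ε}, {β, γ, ζ}, {δ, ε, ζ}, {α, β, γ, ζ}, {α, δ, ε, ζ}, {β, γ, δ, ε}, {α, β, γ, δ, ε}, {β, γ, δ, ε, ζ}, S }

Trace:
Seed the family with 𝒜 together with ∅ and S: { {}, {δ, ε, ζ}, {α, β, γ, ζ}, {β, γ, δ, ε}, S }.
Iteration 1. New:
  {α, ζ}  = complement {β, γ, δ, ε}
  {δ, ε}  = complement {α, β, γ, ζ}
  {α, β, γ}  = complement {δ, ε, ζ}
  {β, γ, δ, ε, ζ}  = {β, γ, δ, ε} ∪ {δ, ε, ζ}
Iteration 2 (3 new):
  {α}  = complement {β, γ, δ, ε, ζ}
  {α, δ, ε, ζ}  = {α, ζ} ∪ {δ, ε}
  {α, β, γ, δ, ε}  = {α, β, γ} ∪ {β, γ, δ, ε}
Iteration 3 adds 3:
  {ζ}  = complement {α, β, γ, δ, ε}
  {β, γ}  = complement {α, δ, ε, ζ}
  {α, δ, ε}  = {δ, ε} ∪ {α}
Iteration 4. New:
  {β, γ, ζ}  = complement {α, δ, ε}
Iteration 5: closed — nothing new.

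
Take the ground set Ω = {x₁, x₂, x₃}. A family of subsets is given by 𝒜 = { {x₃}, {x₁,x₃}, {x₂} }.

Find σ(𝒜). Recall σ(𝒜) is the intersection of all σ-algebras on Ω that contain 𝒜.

σ(𝒜) (8 sets): { {}, {x₁}, {x₂}, {x₃}, {x₁,x₂}, {x₁,x₃}, {x₂,x₃}, Ω }

Trace:
Begin from { {}, {x₂}, {x₃}, {x₁,x₃}, Ω } (that is, 𝒜 plus ∅ and Ω).
Round 1 adds 2:
  {x₁,x₂}  = {x₃}ᶜ
  {x₂,x₃}  = {x₃} ∪ {x₂}
  — 7 sets.
Round 2: +1 →
  {x₁}  = {x₂,x₃}ᶜ
  — 8 sets.
Round 3: stable.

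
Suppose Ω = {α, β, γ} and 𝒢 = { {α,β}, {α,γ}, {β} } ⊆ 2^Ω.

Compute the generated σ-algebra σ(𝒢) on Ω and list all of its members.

σ(𝒢) = { {}, {α}, {β}, {γ}, {α,β}, {α,γ}, {β,γ}, Ω }

Check:
Start: 𝒢 ∪ {∅, Ω} = { {}, {β}, {α,β}, {α,γ}, Ω }.
Step 1: 1 new —
  {γ}  = ᶜ of {α,β}
Step 2: +1 →
  {β,γ}  = {γ} ∪ {β}
Step 3. New:
  {α}  = ᶜ of {β,γ}
Step 4 adds nothing — fixpoint reached.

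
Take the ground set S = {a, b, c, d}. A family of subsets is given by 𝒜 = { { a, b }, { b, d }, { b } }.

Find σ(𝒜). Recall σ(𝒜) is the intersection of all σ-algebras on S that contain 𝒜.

Seed the family with 𝒜 together with ∅ and S: { {}, { b }, { a, b }, { b, d }, S }.
Step 1 (4 new):
  { a, c }  = { b, d }ᶜ
  { c, d }  = { a, b }ᶜ
  { a, b, d }  = { a, b } ∪ { b, d }
  { a, c, d }  = { b }ᶜ
  — 9 sets.
Step 2: +3 →
  { c }  = { a, b, d }ᶜ
  { a, b, c }  = { a, b } ∪ { a, c }
  { b, c, d }  = { c, d } ∪ { b }
  — 12 sets.
Step 3: +3 →
  { a }  = { b, c, d }ᶜ
  { d }  = { a, b, c }ᶜ
  { b, c }  = { c } ∪ { b }
  — 15 sets.
Step 4 adds 1:
  { a, d }  = { b, c }ᶜ
  — 16 sets.
Step 5: no new sets; the family is a σ-algebra.

Hence σ(𝒜) has 16 members: { {}, { a }, { b }, { c }, { d }, { a, b }, { a, c }, { a, d }, { b, c }, { b, d }, { c, d }, { a, b, c }, { a, b, d }, { a, c, d }, { b, c, d }, S }.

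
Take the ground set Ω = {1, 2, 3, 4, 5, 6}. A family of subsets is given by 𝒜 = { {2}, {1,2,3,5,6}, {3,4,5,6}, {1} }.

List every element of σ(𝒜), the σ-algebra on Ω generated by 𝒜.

Answer: σ(𝒜) = { {}, {1}, {2}, {4}, {1,2}, {1,4}, {2,4}, {1,2,4}, {3,5,6}, {1,3,5,6}, {2,3,5,6}, {3,4,5,6}, {1,2,3,5,6}, {1,3,4,5,6}, {2,3,4,5,6}, Ω }

Trace:
Take S₀ = 𝒜 ∪ {∅, Ω} = { {}, {1}, {2}, {3,4,5,6}, {1,2,3,5,6}, Ω }.
Pass 1: 4 new —
  {4}  = {1,2,3,5,6}ᶜ
  {1,2}  = {3,4,5,6}ᶜ
  {1,3,4,5,6}  = {2}ᶜ
  {2,3,4,5,6}  = {1}ᶜ
Pass 2. New:
  {1,4}  = {1} ∪ {4}
  {2,4}  = {2} ∪ {4}
  {1,2,4}  = {1,2} ∪ {4}
Pass 3. New:
  {3,5,6}  = {1,2,4}ᶜ
  {1,3,5,6}  = {2,4}ᶜ
  {2,3,5,6}  = {1,4}ᶜ
After Pass 4 the family is unchanged; done.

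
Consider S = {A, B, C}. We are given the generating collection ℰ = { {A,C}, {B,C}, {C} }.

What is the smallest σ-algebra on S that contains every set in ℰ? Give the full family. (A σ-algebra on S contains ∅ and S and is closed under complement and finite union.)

σ(ℰ) (8 sets): { ∅, {A}, {B}, {C}, {A,B}, {A,C}, {B,C}, S }

Working:
Seed the family with ℰ together with ∅ and S: { ∅, {C}, {A,C}, {B,C}, S }.
Pass 1. New:
  {A}  = {B,C}ᶜ
  {B}  = {A,C}ᶜ
  {A,B}  = {C}ᶜ
  |family| = 8
Pass 2: stable.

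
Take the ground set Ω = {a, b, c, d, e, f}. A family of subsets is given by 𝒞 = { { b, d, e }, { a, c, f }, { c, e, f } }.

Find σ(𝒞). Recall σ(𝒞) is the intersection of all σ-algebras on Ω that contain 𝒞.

Begin from { {  }, { a, c, f }, { b, d, e }, { c, e, f }, Ω } (that is, 𝒞 plus ∅ and Ω).
Step 1. New:
  { a, b, d }  = { c, e, f }ᶜ
  { a, c, e, f }  = { a, c, f } ∪ { c, e, f }
  { b, c, d, e, f }  = { c, e, f } ∪ { b, d, e }
  [8 total]
Step 2. New:
  { a }  = { b, c, d, e, f }ᶜ
  { b, d }  = { a, c, e, f }ᶜ
  { a, b, d, e }  = { b, d, e } ∪ { a, b, d }
  { a, b, c, d, f }  = { a, b, d } ∪ { a, c, f }
  [12 total]
Step 3 (2 new):
  { e }  = { a, b, c, d, f }ᶜ
  { c, f }  = { a, b, d, e }ᶜ
  [14 total]
Step 4 (2 new):
  { a, e }  = { e } ∪ { a }
  { b, c, d, f }  = { c, f } ∪ { b, d }
  [16 total]
Step 5: no new sets; the family is a σ-algebra.

Hence σ(𝒞) has 16 members: { {  }, { a }, { e }, { a, e }, { b, d }, { c, f }, { a, b, d }, { a, c, f }, { b, d, e }, { c, e, f }, { a, b, d, e }, { a, c, e, f }, { b, c, d, f }, { a, b, c, d, f }, { b, c, d, e, f }, Ω }.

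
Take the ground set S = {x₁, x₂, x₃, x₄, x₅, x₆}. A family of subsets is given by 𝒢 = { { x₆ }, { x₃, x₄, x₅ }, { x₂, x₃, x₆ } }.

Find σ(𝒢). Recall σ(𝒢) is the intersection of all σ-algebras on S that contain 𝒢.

σ(𝒢) = { {  }, { x₁ }, { x₂ }, { x₃ }, { x₆ }, { x₁, x₂ }, { x₁, x₃ }, { x₁, x₆ }, { x₂, x₃ }, { x₂, x₆ }, { x₃, x₆ }, { x₄, x₅ }, { x₁, x₂, x₃ }, { x₁, x₂, x₆ }, { x₁, x₃, x₆ }, { x₁, x₄, x₅ }, { x₂, x₃, x₆ }, { x₂, x₄, x₅ }, { x₃, x₄, x₅ }, { x₄, x₅, x₆ }, { x₁, x₂, x₃, x₆ }, { x₁, x₂, x₄, x₅ }, { x₁, x₃, x₄, x₅ }, { x₁, x₄, x₅, x₆ }, { x₂, x₃, x₄, x₅ }, { x₂, x₄, x₅, x₆ }, { x₃, x₄, x₅, x₆ }, { x₁, x₂, x₃, x₄, x₅ }, { x₁, x₂, x₄, x₅, x₆ }, { x₁, x₃, x₄, x₅, x₆ }, { x₂, x₃, x₄, x₅, x₆ }, S }

Working:
Initial family (5 sets): { {  }, { x₆ }, { x₂, x₃, x₆ }, { x₃, x₄, x₅ }, S }.
Round 1 (5 new):
  { x₁, x₂, x₆ }  = { x₃, x₄, x₅ }ᶜ
  { x₁, x₄, x₅ }  = { x₂, x₃, x₆ }ᶜ
  { x₃, x₄, x₅, x₆ }  = { x₃, x₄, x₅ } ∪ { x₆ }
  { x₁, x₂, x₃, x₄, x₅ }  = { x₆ }ᶜ
  { x₂, x₃, x₄, x₅, x₆ }  = { x₃, x₄, x₅ } ∪ { x₂, x₃, x₆ }
  |family| = 10
Round 2 (7 new):
  { x₁ }  = { x₂, x₃, x₄, x₅, x₆ }ᶜ
  { x₁, x₂ }  = { x₃, x₄, x₅, x₆ }ᶜ
  { x₁, x₂, x₃, x₆ }  = { x₂, x₃, x₆ } ∪ { x₁, x₂, x₆ }
  { x₁, x₃, x₄, x₅ }  = { x₁, x₄, x₅ } ∪ { x₃, x₄, x₅ }
  { x₁, x₄, x₅, x₆ }  = { x₁, x₄, x₅ } ∪ { x₆ }
  { x₁, x₂, x₄, x₅, x₆ }  = { x₁, x₄, x₅ } ∪ { x₁, x₂, x₆ }
  { x₁, x₃, x₄, x₅, x₆ }  = { x₁, x₄, x₅ } ∪ { x₃, x₄, x₅, x₆ }
  |family| = 17
Round 3 adds 7:
  { x₂ }  = { x₁, x₃, x₄, x₅, x₆ }ᶜ
  { x₃ }  = { x₁, x₂, x₄, x₅, x₆ }ᶜ
  { x₁, x₆ }  = { x₆ } ∪ { x₁ }
  { x₂, x₃ }  = { x₁, x₄, x₅, x₆ }ᶜ
  { x₂, x₆ }  = { x₁, x₃, x₄, x₅ }ᶜ
  { x₄, x₅ }  = { x₁, x₂, x₃, x₆ }ᶜ
  { x₁, x₂, x₄, x₅ }  = { x₁, x₄, x₅ } ∪ { x₁, x₂ }
  |family| = 24
Round 4: 8 new —
  { x₁, x₃ }  = { x₃ } ∪ { x₁ }
  { x₃, x₆ }  = { x₁, x₂, x₄, x₅ }ᶜ
  { x₁, x₂, x₃ }  = { x₁, x₂ } ∪ { x₃ }
  { x₁, x₃, x₆ }  = { x₁, x₆ } ∪ { x₃ }
  { x₂, x₄, x₅ }  = { x₂ } ∪ { x₄, x₅ }
  { x₄, x₅, x₆ }  = { x₆ } ∪ { x₄, x₅ }
  { x₂, x₃, x₄, x₅ }  = { x₁, x₆ }ᶜ
  { x₂, x₄, x₅, x₆ }  = { x₂, x₆ } ∪ { x₄, x₅ }
  |family| = 32
Round 5: already closed under ᶜ and ∪.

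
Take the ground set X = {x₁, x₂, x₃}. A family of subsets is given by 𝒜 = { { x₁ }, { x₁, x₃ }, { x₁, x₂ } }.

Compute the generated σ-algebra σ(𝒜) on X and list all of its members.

Initial family (5 sets): { ∅, { x₁ }, { x₁, x₂ }, { x₁, x₃ }, X }.
Iteration 1: +3 →
  { x₂ }  = ᶜ of { x₁, x₃ }
  { x₃ }  = ᶜ of { x₁, x₂ }
  { x₂, x₃ }  = ᶜ of { x₁ }
  |family| = 8
Iteration 2: stable.

|σ(𝒜)| = 8.  σ(𝒜) = { ∅, { x₁ }, { x₂ }, { x₃ }, { x₁, x₂ }, { x₁, x₃ }, { x₂, x₃ }, X }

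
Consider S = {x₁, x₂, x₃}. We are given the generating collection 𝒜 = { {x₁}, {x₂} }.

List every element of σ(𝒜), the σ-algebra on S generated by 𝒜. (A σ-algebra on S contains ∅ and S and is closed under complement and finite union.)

σ(𝒜) (8 sets): { ∅, {x₁}, {x₂}, {x₃}, {x₁,x₂}, {x₁,x₃}, {x₂,x₃}, S }

Check:
Initial family (4 sets): { ∅, {x₁}, {x₂}, S }.
Round 1: 3 new —
  {x₁,x₂}  = {x₁} ∪ {x₂}
  {x₁,x₃}  = S∖{x₂}
  {x₂,x₃}  = S∖{x₁}
  — 7 sets.
Round 2: +1 →
  {x₃}  = S∖{x₁,x₂}
  — 8 sets.
Round 3: no new sets; the family is a σ-algebra.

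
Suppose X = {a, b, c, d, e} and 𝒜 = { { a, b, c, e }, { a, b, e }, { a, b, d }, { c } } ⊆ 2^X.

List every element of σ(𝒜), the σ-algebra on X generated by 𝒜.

Seed the family with 𝒜 together with ∅ and X: { ∅, { c }, { a, b, d }, { a, b, e }, { a, b, c, e }, X }.
Step 1 adds 5:
  { d }  = complement { a, b, c, e }
  { c, d }  = complement { a, b, e }
  { c, e }  = complement { a, b, d }
  { a, b, c, d }  = { c } ∪ { a, b, d }
  { a, b, d, e }  = complement { c }
  — 11 sets.
Step 2: +2 →
  { e }  = complement { a, b, c, d }
  { c, d, e }  = { c, d } ∪ { c, e }
  — 13 sets.
Step 3 (2 new):
  { a, b }  = complement { c, d, e }
  { d, e }  = { d } ∪ { e }
  — 15 sets.
Step 4: 1 new —
  { a, b, c }  = complement { d, e }
  — 16 sets.
After Step 5 the family is unchanged; done.

Therefore σ(𝒜) = { ∅, { c }, { d }, { e }, { a, b }, { c, d }, { c, e }, { d, e }, { a, b, c }, { a, b, d }, { a, b, e }, { c, d, e }, { a, b, c, d }, { a, b, c, e }, { a, b, d, e }, X } (|σ(𝒜)| = 16).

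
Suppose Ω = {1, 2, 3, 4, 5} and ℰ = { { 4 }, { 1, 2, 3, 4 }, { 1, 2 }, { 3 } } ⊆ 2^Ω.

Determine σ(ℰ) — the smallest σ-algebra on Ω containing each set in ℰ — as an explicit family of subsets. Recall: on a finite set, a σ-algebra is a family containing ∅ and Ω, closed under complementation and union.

σ(ℰ) (16 sets): { {}, { 3 }, { 4 }, { 5 }, { 1, 2 }, { 3, 4 }, { 3, 5 }, { 4, 5 }, { 1, 2, 3 }, { 1, 2, 4 }, { 1, 2, 5 }, { 3, 4, 5 }, { 1, 2, 3, 4 }, { 1, 2, 3, 5 }, { 1, 2, 4, 5 }, Ω }

Check:
Start: ℰ ∪ {∅, Ω} = { {}, { 3 }, { 4 }, { 1, 2 }, { 1, 2, 3, 4 }, Ω }.
Pass 1. New:
  { 5 }  = complement { 1, 2, 3, 4 }
  { 3, 4 }  = { 3 } ∪ { 4 }
  { 1, 2, 3 }  = { 3 } ∪ { 1, 2 }
  { 1, 2, 4 }  = { 1, 2 } ∪ { 4 }
  { 3, 4, 5 }  = complement { 1, 2 }
  { 1, 2, 3, 5 }  = complement { 4 }
  { 1, 2, 4, 5 }  = complement { 3 }
  [13 total]
Pass 2. New:
  { 3, 5 }  = complement { 1, 2, 4 }
  { 4, 5 }  = complement { 1, 2, 3 }
  { 1, 2, 5 }  = complement { 3, 4 }
  [16 total]
Pass 3: no new sets; the family is a σ-algebra.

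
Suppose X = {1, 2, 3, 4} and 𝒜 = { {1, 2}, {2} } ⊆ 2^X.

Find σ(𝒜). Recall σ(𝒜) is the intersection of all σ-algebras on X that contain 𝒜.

Begin from { {}, {2}, {1, 2}, X } (that is, 𝒜 plus ∅ and X).
Iteration 1: 2 new —
  {3, 4}  = complement {1, 2}
  {1, 3, 4}  = complement {2}
  [6 total]
Iteration 2 adds 1:
  {2, 3, 4}  = {3, 4} ∪ {2}
  [7 total]
Iteration 3. New:
  {1}  = complement {2, 3, 4}
  [8 total]
Iteration 4: no new sets; the family is a σ-algebra.

σ(𝒜) = { {}, {1}, {2}, {1, 2}, {3, 4}, {1, 3, 4}, {2, 3, 4}, X }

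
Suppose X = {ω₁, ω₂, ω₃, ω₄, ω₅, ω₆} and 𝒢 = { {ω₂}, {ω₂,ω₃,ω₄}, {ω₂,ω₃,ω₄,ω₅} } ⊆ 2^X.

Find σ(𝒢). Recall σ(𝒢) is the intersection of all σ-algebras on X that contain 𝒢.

Answer: σ(𝒢) = { {}, {ω₂}, {ω₅}, {ω₁,ω₆}, {ω₂,ω₅}, {ω₃,ω₄}, {ω₁,ω₂,ω₆}, {ω₁,ω₅,ω₆}, {ω₂,ω₃,ω₄}, {ω₃,ω₄,ω₅}, {ω₁,ω₂,ω₅,ω₆}, {ω₁,ω₃,ω₄,ω₆}, {ω₂,ω₃,ω₄,ω₅}, {ω₁,ω₂,ω₃,ω₄,ω₆}, {ω₁,ω₃,ω₄,ω₅,ω₆}, X }

Working:
Initial family (5 sets): { {}, {ω₂}, {ω₂,ω₃,ω₄}, {ω₂,ω₃,ω₄,ω₅}, X }.
Iteration 1 (3 new):
  {ω₁,ω₆}  = X∖{ω₂,ω₃,ω₄,ω₅}
  {ω₁,ω₅,ω₆}  = X∖{ω₂,ω₃,ω₄}
  {ω₁,ω₃,ω₄,ω₅,ω₆}  = X∖{ω₂}
  |family| = 8
Iteration 2: +3 →
  {ω₁,ω₂,ω₆}  = {ω₂} ∪ {ω₁,ω₆}
  {ω₁,ω₂,ω₅,ω₆}  = {ω₂} ∪ {ω₁,ω₅,ω₆}
  {ω₁,ω₂,ω₃,ω₄,ω₆}  = {ω₂,ω₃,ω₄} ∪ {ω₁,ω₆}
  |family| = 11
Iteration 3: +3 →
  {ω₅}  = X∖{ω₁,ω₂,ω₃,ω₄,ω₆}
  {ω₃,ω₄}  = X∖{ω₁,ω₂,ω₅,ω₆}
  {ω₃,ω₄,ω₅}  = X∖{ω₁,ω₂,ω₆}
  |family| = 14
Iteration 4 (2 new):
  {ω₂,ω₅}  = {ω₂} ∪ {ω₅}
  {ω₁,ω₃,ω₄,ω₆}  = {ω₃,ω₄} ∪ {ω₁,ω₆}
  |family| = 16
After Iteration 5 the family is unchanged; done.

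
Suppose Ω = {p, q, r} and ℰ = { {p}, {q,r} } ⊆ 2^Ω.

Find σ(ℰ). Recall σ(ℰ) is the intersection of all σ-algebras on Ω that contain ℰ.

Seed the family with ℰ together with ∅ and Ω: { {}, {p}, {q,r}, Ω }.
Step 1: stable.

σ(ℰ) = { {}, {p}, {q,r}, Ω }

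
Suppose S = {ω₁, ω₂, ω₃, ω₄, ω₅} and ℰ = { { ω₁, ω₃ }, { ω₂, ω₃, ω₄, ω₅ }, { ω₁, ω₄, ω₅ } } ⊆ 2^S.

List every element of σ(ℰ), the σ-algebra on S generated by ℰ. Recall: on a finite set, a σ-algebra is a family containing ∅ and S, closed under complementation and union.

Answer: σ(ℰ) = { {  }, { ω₁ }, { ω₂ }, { ω₃ }, { ω₁, ω₂ }, { ω₁, ω₃ }, { ω₂, ω₃ }, { ω₄, ω₅ }, { ω₁, ω₂, ω₃ }, { ω₁, ω₄, ω₅ }, { ω₂, ω₄, ω₅ }, { ω₃, ω₄, ω₅ }, { ω₁, ω₂, ω₄, ω₅ }, { ω₁, ω₃, ω₄, ω₅ }, { ω₂, ω₃, ω₄, ω₅ }, S }

Check:
Start: ℰ ∪ {∅, S} = { {  }, { ω₁, ω₃ }, { ω₁, ω₄, ω₅ }, { ω₂, ω₃, ω₄, ω₅ }, S }.
Iteration 1: +4 →
  { ω₁ }  = S∖{ ω₂, ω₃, ω₄, ω₅ }
  { ω₂, ω₃ }  = S∖{ ω₁, ω₄, ω₅ }
  { ω₂, ω₄, ω₅ }  = S∖{ ω₁, ω₃ }
  { ω₁, ω₃, ω₄, ω₅ }  = { ω₁, ω₄, ω₅ } ∪ { ω₁, ω₃ }
Iteration 2: +3 →
  { ω₂ }  = S∖{ ω₁, ω₃, ω₄, ω₅ }
  { ω₁, ω₂, ω₃ }  = { ω₂, ω₃ } ∪ { ω₁, ω₃ }
  { ω₁, ω₂, ω₄, ω₅ }  = { ω₁, ω₄, ω₅ } ∪ { ω₂, ω₄, ω₅ }
Iteration 3: 3 new —
  { ω₃ }  = S∖{ ω₁, ω₂, ω₄, ω₅ }
  { ω₁, ω₂ }  = { ω₂ } ∪ { ω₁ }
  { ω₄, ω₅ }  = S∖{ ω₁, ω₂, ω₃ }
Iteration 4: +1 →
  { ω₃, ω₄, ω₅ }  = S∖{ ω₁, ω₂ }
Iteration 5: closed — nothing new.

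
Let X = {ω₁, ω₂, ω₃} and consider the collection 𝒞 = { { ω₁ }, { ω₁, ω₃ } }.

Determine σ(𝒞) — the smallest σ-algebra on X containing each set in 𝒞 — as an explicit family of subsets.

σ(𝒞) = { {}, { ω₁ }, { ω₂ }, { ω₃ }, { ω₁, ω₂ }, { ω₁, ω₃ }, { ω₂, ω₃ }, X }

Check:
Seed the family with 𝒞 together with ∅ and X: { {}, { ω₁ }, { ω₁, ω₃ }, X }.
Round 1 (2 new):
  { ω₂ }  = X∖{ ω₁, ω₃ }
  { ω₂, ω₃ }  = X∖{ ω₁ }
Round 2 adds 1:
  { ω₁, ω₂ }  = { ω₂ } ∪ { ω₁ }
Round 3: +1 →
  { ω₃ }  = X∖{ ω₁, ω₂ }
Round 4: closed — nothing new.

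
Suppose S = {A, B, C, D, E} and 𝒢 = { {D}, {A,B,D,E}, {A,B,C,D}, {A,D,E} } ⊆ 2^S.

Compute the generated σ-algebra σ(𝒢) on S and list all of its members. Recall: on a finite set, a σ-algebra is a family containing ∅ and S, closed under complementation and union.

|σ(𝒢)| = 32.  σ(𝒢) = { {}, {A}, {B}, {C}, {D}, {E}, {A,B}, {A,C}, {A,D}, {A,E}, {B,C}, {B,D}, {B,E}, {C,D}, {C,E}, {D,E}, {A,B,C}, {A,B,D}, {A,B,E}, {A,C,D}, {A,C,E}, {A,D,E}, {B,C,D}, {B,C,E}, {B,D,E}, {C,D,E}, {A,B,C,D}, {A,B,C,E}, {A,B,D,E}, {A,C,D,E}, {B,C,D,E}, S }

Derivation:
Seed the family with 𝒢 together with ∅ and S: { {}, {D}, {A,D,E}, {A,B,C,D}, {A,B,D,E}, S }.
Pass 1: 4 new —
  {C}  = ᶜ of {A,B,D,E}
  {E}  = ᶜ of {A,B,C,D}
  {B,C}  = ᶜ of {A,D,E}
  {A,B,C,E}  = ᶜ of {D}
  (now 10)
Pass 2: +6 →
  {C,D}  = {C} ∪ {D}
  {C,E}  = {E} ∪ {C}
  {D,E}  = {E} ∪ {D}
  {B,C,D}  = {B,C} ∪ {D}
  {B,C,E}  = {E} ∪ {B,C}
  {A,C,D,E}  = {A,D,E} ∪ {C}
  (now 16)
Pass 3: 8 new —
  {B}  = ᶜ of {A,C,D,E}
  {A,D}  = ᶜ of {B,C,E}
  {A,E}  = ᶜ of {B,C,D}
  {A,B,C}  = ᶜ of {D,E}
  {A,B,D}  = ᶜ of {C,E}
  {A,B,E}  = ᶜ of {C,D}
  {C,D,E}  = {C} ∪ {D,E}
  {B,C,D,E}  = {D,E} ∪ {B,C,E}
  (now 24)
Pass 4: 7 new —
  {A}  = ᶜ of {B,C,D,E}
  {A,B}  = ᶜ of {C,D,E}
  {B,D}  = {B} ∪ {D}
  {B,E}  = {B} ∪ {E}
  {A,C,D}  = {C,D} ∪ {A,D}
  {A,C,E}  = {C} ∪ {A,E}
  {B,D,E}  = {B} ∪ {D,E}
  (now 31)
Pass 5 (1 new):
  {A,C}  = ᶜ of {B,D,E}
  (now 32)
Pass 6: stable.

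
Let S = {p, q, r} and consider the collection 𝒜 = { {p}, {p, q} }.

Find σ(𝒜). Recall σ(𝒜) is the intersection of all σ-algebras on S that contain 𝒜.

|σ(𝒜)| = 8.  σ(𝒜) = { {}, {p}, {q}, {r}, {p, q}, {p, r}, {q, r}, S }

Working:
Seed the family with 𝒜 together with ∅ and S: { {}, {p}, {p, q}, S }.
Iteration 1: +2 →
  {r}  = {p, q}ᶜ
  {q, r}  = {p}ᶜ
  — 6 sets.
Iteration 2 (1 new):
  {p, r}  = {r} ∪ {p}
  — 7 sets.
Iteration 3 adds 1:
  {q}  = {p, r}ᶜ
  — 8 sets.
Iteration 4: closed — nothing new.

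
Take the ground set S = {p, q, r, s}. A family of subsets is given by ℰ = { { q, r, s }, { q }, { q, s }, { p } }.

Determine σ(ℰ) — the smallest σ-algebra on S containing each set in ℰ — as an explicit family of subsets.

Begin from { ∅, { p }, { q }, { q, s }, { q, r, s }, S } (that is, ℰ plus ∅ and S).
Step 1: +4 →
  { p, q }  = { q } ∪ { p }
  { p, r }  = complement { q, s }
  { p, q, s }  = { q, s } ∪ { p }
  { p, r, s }  = complement { q }
  [10 total]
Step 2 adds 3:
  { r }  = complement { p, q, s }
  { r, s }  = complement { p, q }
  { p, q, r }  = { p, q } ∪ { p, r }
  [13 total]
Step 3 adds 2:
  { s }  = complement { p, q, r }
  { q, r }  = { r } ∪ { q }
  [15 total]
Step 4 adds 1:
  { p, s }  = complement { q, r }
  [16 total]
Step 5: already closed under ᶜ and ∪.

Therefore σ(ℰ) = { ∅, { p }, { q }, { r }, { s }, { p, q }, { p, r }, { p, s }, { q, r }, { q, s }, { r, s }, { p, q, r }, { p, q, s }, { p, r, s }, { q, r, s }, S } (|σ(ℰ)| = 16).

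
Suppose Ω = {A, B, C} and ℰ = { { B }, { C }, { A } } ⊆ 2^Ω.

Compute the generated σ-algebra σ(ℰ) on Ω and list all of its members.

σ(ℰ) (8 sets): { {  }, { A }, { B }, { C }, { A, B }, { A, C }, { B, C }, Ω }

Working:
Start: ℰ ∪ {∅, Ω} = { {  }, { A }, { B }, { C }, Ω }.
Pass 1: 3 new —
  { A, B }  = ᶜ of { C }
  { A, C }  = ᶜ of { B }
  { B, C }  = ᶜ of { A }
Pass 2: stable.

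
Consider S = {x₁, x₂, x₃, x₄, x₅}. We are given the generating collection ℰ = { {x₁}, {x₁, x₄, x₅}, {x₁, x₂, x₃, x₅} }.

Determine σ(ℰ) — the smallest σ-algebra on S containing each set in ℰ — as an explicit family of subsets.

σ(ℰ) (16 sets): { ∅, {x₁}, {x₄}, {x₅}, {x₁, x₄}, {x₁, x₅}, {x₂, x₃}, {x₄, x₅}, {x₁, x₂, x₃}, {x₁, x₄, x₅}, {x₂, x₃, x₄}, {x₂, x₃, x₅}, {x₁, x₂, x₃, x₄}, {x₁, x₂, x₃, x₅}, {x₂, x₃, x₄, x₅}, S }

Trace:
Start: ℰ ∪ {∅, S} = { ∅, {x₁}, {x₁, x₄, x₅}, {x₁, x₂, x₃, x₅}, S }.
Pass 1. New:
  {x₄}  = {x₁, x₂, x₃, x₅}ᶜ
  {x₂, x₃}  = {x₁, x₄, x₅}ᶜ
  {x₂, x₃, x₄, x₅}  = {x₁}ᶜ
  [8 total]
Pass 2. New:
  {x₁, x₄}  = {x₄} ∪ {x₁}
  {x₁, x₂, x₃}  = {x₂, x₃} ∪ {x₁}
  {x₂, x₃, x₄}  = {x₄} ∪ {x₂, x₃}
  [11 total]
Pass 3: 4 new —
  {x₁, x₅}  = {x₂, x₃, x₄}ᶜ
  {x₄, x₅}  = {x₁, x₂, x₃}ᶜ
  {x₂, x₃, x₅}  = {x₁, x₄}ᶜ
  {x₁, x₂, x₃, x₄}  = {x₂, x₃} ∪ {x₁, x₄}
  [15 total]
Pass 4 adds 1:
  {x₅}  = {x₁, x₂, x₃, x₄}ᶜ
  [16 total]
Pass 5: no new sets; the family is a σ-algebra.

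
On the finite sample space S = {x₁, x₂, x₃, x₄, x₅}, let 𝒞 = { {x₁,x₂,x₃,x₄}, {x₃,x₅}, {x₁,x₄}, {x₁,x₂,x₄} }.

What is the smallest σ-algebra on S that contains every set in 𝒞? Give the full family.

Seed the family with 𝒞 together with ∅ and S: { ∅, {x₁,x₄}, {x₃,x₅}, {x₁,x₂,x₄}, {x₁,x₂,x₃,x₄}, S }.
Round 1: 3 new —
  {x₅}  = complement {x₁,x₂,x₃,x₄}
  {x₂,x₃,x₅}  = complement {x₁,x₄}
  {x₁,x₃,x₄,x₅}  = {x₁,x₄} ∪ {x₃,x₅}
  — 9 sets.
Round 2: +3 →
  {x₂}  = complement {x₁,x₃,x₄,x₅}
  {x₁,x₄,x₅}  = {x₅} ∪ {x₁,x₄}
  {x₁,x₂,x₄,x₅}  = {x₁,x₂,x₄} ∪ {x₅}
  — 12 sets.
Round 3 (3 new):
  {x₃}  = complement {x₁,x₂,x₄,x₅}
  {x₂,x₃}  = complement {x₁,x₄,x₅}
  {x₂,x₅}  = {x₂} ∪ {x₅}
  — 15 sets.
Round 4 adds 1:
  {x₁,x₃,x₄}  = complement {x₂,x₅}
  — 16 sets.
Round 5: closed — nothing new.

Hence σ(𝒞) has 16 members: { ∅, {x₂}, {x₃}, {x₅}, {x₁,x₄}, {x₂,x₃}, {x₂,x₅}, {x₃,x₅}, {x₁,x₂,x₄}, {x₁,x₃,x₄}, {x₁,x₄,x₅}, {x₂,x₃,x₅}, {x₁,x₂,x₃,x₄}, {x₁,x₂,x₄,x₅}, {x₁,x₃,x₄,x₅}, S }.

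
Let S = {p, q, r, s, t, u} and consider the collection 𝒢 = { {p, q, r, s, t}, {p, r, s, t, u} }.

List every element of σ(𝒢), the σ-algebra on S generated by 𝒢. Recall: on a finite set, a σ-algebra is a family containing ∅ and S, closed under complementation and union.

Take S₀ = 𝒢 ∪ {∅, S} = { {}, {p, q, r, s, t}, {p, r, s, t, u}, S }.
Step 1. New:
  {q}  = ᶜ of {p, r, s, t, u}
  {u}  = ᶜ of {p, q, r, s, t}
  [6 total]
Step 2: 1 new —
  {q, u}  = {q} ∪ {u}
  [7 total]
Step 3. New:
  {p, r, s, t}  = ᶜ of {q, u}
  [8 total]
After Step 4 the family is unchanged; done.

σ(𝒢) = { {}, {q}, {u}, {q, u}, {p, r, s, t}, {p, q, r, s, t}, {p, r, s, t, u}, S }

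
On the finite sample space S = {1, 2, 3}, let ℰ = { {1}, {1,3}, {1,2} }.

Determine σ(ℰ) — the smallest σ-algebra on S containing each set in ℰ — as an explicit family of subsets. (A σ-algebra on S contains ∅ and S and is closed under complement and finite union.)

Start: ℰ ∪ {∅, S} = { ∅, {1}, {1,2}, {1,3}, S }.
Pass 1. New:
  {2}  = S∖{1,3}
  {3}  = S∖{1,2}
  {2,3}  = S∖{1}
  [8 total]
Pass 2: already closed under ᶜ and ∪.

|σ(ℰ)| = 8.  σ(ℰ) = { ∅, {1}, {2}, {3}, {1,2}, {1,3}, {2,3}, S }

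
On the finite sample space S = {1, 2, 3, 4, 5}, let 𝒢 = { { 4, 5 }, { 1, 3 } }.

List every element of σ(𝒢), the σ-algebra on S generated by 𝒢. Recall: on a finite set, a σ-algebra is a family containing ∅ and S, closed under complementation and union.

Take S₀ = 𝒢 ∪ {∅, S} = { ∅, { 1, 3 }, { 4, 5 }, S }.
Round 1. New:
  { 1, 2, 3 }  = { 4, 5 }ᶜ
  { 2, 4, 5 }  = { 1, 3 }ᶜ
  { 1, 3, 4, 5 }  = { 4, 5 } ∪ { 1, 3 }
Round 2. New:
  { 2 }  = { 1, 3, 4, 5 }ᶜ
Round 3: closed — nothing new.

|σ(𝒢)| = 8.  σ(𝒢) = { ∅, { 2 }, { 1, 3 }, { 4, 5 }, { 1, 2, 3 }, { 2, 4, 5 }, { 1, 3, 4, 5 }, S }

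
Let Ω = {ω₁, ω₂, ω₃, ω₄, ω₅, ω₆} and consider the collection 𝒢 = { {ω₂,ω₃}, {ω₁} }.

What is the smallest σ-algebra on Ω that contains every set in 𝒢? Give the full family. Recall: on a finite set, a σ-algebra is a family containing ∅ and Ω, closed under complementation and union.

|σ(𝒢)| = 8.  σ(𝒢) = { {}, {ω₁}, {ω₂,ω₃}, {ω₁,ω₂,ω₃}, {ω₄,ω₅,ω₆}, {ω₁,ω₄,ω₅,ω₆}, {ω₂,ω₃,ω₄,ω₅,ω₆}, Ω }

Derivation:
Begin from { {}, {ω₁}, {ω₂,ω₃}, Ω } (that is, 𝒢 plus ∅ and Ω).
Round 1 (3 new):
  {ω₁,ω₂,ω₃}  = {ω₁} ∪ {ω₂,ω₃}
  {ω₁,ω₄,ω₅,ω₆}  = complement {ω₂,ω₃}
  {ω₂,ω₃,ω₄,ω₅,ω₆}  = complement {ω₁}
Round 2 adds 1:
  {ω₄,ω₅,ω₆}  = complement {ω₁,ω₂,ω₃}
Round 3 adds nothing — fixpoint reached.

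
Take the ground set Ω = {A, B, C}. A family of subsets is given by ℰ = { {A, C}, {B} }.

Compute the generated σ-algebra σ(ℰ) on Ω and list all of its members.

σ(ℰ) (4 sets): { {}, {B}, {A, C}, Ω }

Trace:
Initial family (4 sets): { {}, {B}, {A, C}, Ω }.
After Iteration 1 the family is unchanged; done.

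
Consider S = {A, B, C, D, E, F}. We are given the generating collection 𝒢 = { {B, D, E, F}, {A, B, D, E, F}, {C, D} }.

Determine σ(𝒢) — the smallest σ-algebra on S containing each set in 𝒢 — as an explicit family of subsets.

|σ(𝒢)| = 16.  σ(𝒢) = { ∅, {A}, {C}, {D}, {A, C}, {A, D}, {C, D}, {A, C, D}, {B, E, F}, {A, B, E, F}, {B, C, E, F}, {B, D, E, F}, {A, B, C, E, F}, {A, B, D, E, F}, {B, C, D, E, F}, S }

Check:
Start: 𝒢 ∪ {∅, S} = { ∅, {C, D}, {B, D, E, F}, {A, B, D, E, F}, S }.
Round 1: +4 →
  {C}  = complement {A, B, D, E, F}
  {A, C}  = complement {B, D, E, F}
  {A, B, E, F}  = complement {C, D}
  {B, C, D, E, F}  = {C, D} ∪ {B, D, E, F}
  |family| = 9
Round 2: +3 →
  {A}  = complement {B, C, D, E, F}
  {A, C, D}  = {C, D} ∪ {A, C}
  {A, B, C, E, F}  = {C} ∪ {A, B, E, F}
  |family| = 12
Round 3: +2 →
  {D}  = complement {A, B, C, E, F}
  {B, E, F}  = complement {A, C, D}
  |family| = 14
Round 4. New:
  {A, D}  = {D} ∪ {A}
  {B, C, E, F}  = {C} ∪ {B, E, F}
  |family| = 16
Round 5: already closed under ᶜ and ∪.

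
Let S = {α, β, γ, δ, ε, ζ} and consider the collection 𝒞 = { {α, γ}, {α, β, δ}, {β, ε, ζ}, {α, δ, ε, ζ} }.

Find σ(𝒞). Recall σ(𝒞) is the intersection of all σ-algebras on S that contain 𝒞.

Answer: σ(𝒞) = { {}, {α}, {β}, {γ}, {δ}, {α, β}, {α, γ}, {α, δ}, {β, γ}, {β, δ}, {γ, δ}, {ε, ζ}, {α, β, γ}, {α, β, δ}, {α, γ, δ}, {α, ε, ζ}, {β, γ, δ}, {β, ε, ζ}, {γ, ε, ζ}, {δ, ε, ζ}, {α, β, γ, δ}, {α, β, ε, ζ}, {α, γ, ε, ζ}, {α, δ, ε, ζ}, {β, γ, ε, ζ}, {β, δ, ε, ζ}, {γ, δ, ε, ζ}, {α, β, γ, ε, ζ}, {α, β, δ, ε, ζ}, {α, γ, δ, ε, ζ}, {β, γ, δ, ε, ζ}, S }

Working:
Take S₀ = 𝒞 ∪ {∅, S} = { {}, {α, γ}, {α, β, δ}, {β, ε, ζ}, {α, δ, ε, ζ}, S }.
Step 1: 8 new —
  {β, γ}  = complement {α, δ, ε, ζ}
  {α, γ, δ}  = complement {β, ε, ζ}
  {γ, ε, ζ}  = complement {α, β, δ}
  {α, β, γ, δ}  = {α, γ} ∪ {α, β, δ}
  {β, δ, ε, ζ}  = complement {α, γ}
  {α, β, γ, ε, ζ}  = {α, γ} ∪ {β, ε, ζ}
  {α, β, δ, ε, ζ}  = {α, δ, ε, ζ} ∪ {β, ε, ζ}
  {α, γ, δ, ε, ζ}  = {α, γ} ∪ {α, δ, ε, ζ}
  — 14 sets.
Step 2 adds 8:
  {β}  = complement {α, γ, δ, ε, ζ}
  {γ}  = complement {α, β, δ, ε, ζ}
  {δ}  = complement {α, β, γ, ε, ζ}
  {ε, ζ}  = complement {α, β, γ, δ}
  {α, β, γ}  = {β, γ} ∪ {α, γ}
  {α, γ, ε, ζ}  = {α, γ} ∪ {γ, ε, ζ}
  {β, γ, ε, ζ}  = {β, ε, ζ} ∪ {β, γ}
  {β, γ, δ, ε, ζ}  = {β, δ, ε, ζ} ∪ {β, γ}
  — 22 sets.
Step 3 adds 7:
  {α}  = complement {β, γ, δ, ε, ζ}
  {α, δ}  = complement {β, γ, ε, ζ}
  {β, δ}  = complement {α, γ, ε, ζ}
  {γ, δ}  = {γ} ∪ {δ}
  {β, γ, δ}  = {β, γ} ∪ {δ}
  {δ, ε, ζ}  = complement {α, β, γ}
  {γ, δ, ε, ζ}  = {γ, ε, ζ} ∪ {δ}
  — 29 sets.
Step 4: +3 →
  {α, β}  = complement {γ, δ, ε, ζ}
  {α, ε, ζ}  = complement {β, γ, δ}
  {α, β, ε, ζ}  = complement {γ, δ}
  — 32 sets.
Step 5: stable.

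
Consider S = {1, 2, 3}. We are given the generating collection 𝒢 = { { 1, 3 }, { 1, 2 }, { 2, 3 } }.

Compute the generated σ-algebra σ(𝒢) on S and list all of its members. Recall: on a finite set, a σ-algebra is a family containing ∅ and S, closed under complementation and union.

Seed the family with 𝒢 together with ∅ and S: { {  }, { 1, 2 }, { 1, 3 }, { 2, 3 }, S }.
Pass 1: 3 new —
  { 1 }  = { 2, 3 }ᶜ
  { 2 }  = { 1, 3 }ᶜ
  { 3 }  = { 1, 2 }ᶜ
  — 8 sets.
Pass 2: already closed under ᶜ and ∪.

Therefore σ(𝒢) = { {  }, { 1 }, { 2 }, { 3 }, { 1, 2 }, { 1, 3 }, { 2, 3 }, S } (|σ(𝒢)| = 8).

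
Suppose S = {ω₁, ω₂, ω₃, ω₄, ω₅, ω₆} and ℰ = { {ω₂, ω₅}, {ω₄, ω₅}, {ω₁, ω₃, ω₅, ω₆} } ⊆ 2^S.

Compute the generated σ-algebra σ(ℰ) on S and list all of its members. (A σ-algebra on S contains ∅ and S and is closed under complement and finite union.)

Take S₀ = ℰ ∪ {∅, S} = { {}, {ω₂, ω₅}, {ω₄, ω₅}, {ω₁, ω₃, ω₅, ω₆}, S }.
Iteration 1: 6 new —
  {ω₂, ω₄}  = ᶜ of {ω₁, ω₃, ω₅, ω₆}
  {ω₂, ω₄, ω₅}  = {ω₄, ω₅} ∪ {ω₂, ω₅}
  {ω₁, ω₂, ω₃, ω₆}  = ᶜ of {ω₄, ω₅}
  {ω₁, ω₃, ω₄, ω₆}  = ᶜ of {ω₂, ω₅}
  {ω₁, ω₂, ω₃, ω₅, ω₆}  = {ω₁, ω₃, ω₅, ω₆} ∪ {ω₂, ω₅}
  {ω₁, ω₃, ω₄, ω₅, ω₆}  = {ω₁, ω₃, ω₅, ω₆} ∪ {ω₄, ω₅}
  (now 11)
Iteration 2 (4 new):
  {ω₂}  = ᶜ of {ω₁, ω₃, ω₄, ω₅, ω₆}
  {ω₄}  = ᶜ of {ω₁, ω₂, ω₃, ω₅, ω₆}
  {ω₁, ω₃, ω₆}  = ᶜ of {ω₂, ω₄, ω₅}
  {ω₁, ω₂, ω₃, ω₄, ω₆}  = {ω₁, ω₂, ω₃, ω₆} ∪ {ω₁, ω₃, ω₄, ω₆}
  (now 15)
Iteration 3: 1 new —
  {ω₅}  = ᶜ of {ω₁, ω₂, ω₃, ω₄, ω₆}
  (now 16)
Iteration 4 adds nothing — fixpoint reached.

Hence σ(ℰ) has 16 members: { {}, {ω₂}, {ω₄}, {ω₅}, {ω₂, ω₄}, {ω₂, ω₅}, {ω₄, ω₅}, {ω₁, ω₃, ω₆}, {ω₂, ω₄, ω₅}, {ω₁, ω₂, ω₃, ω₆}, {ω₁, ω₃, ω₄, ω₆}, {ω₁, ω₃, ω₅, ω₆}, {ω₁, ω₂, ω₃, ω₄, ω₆}, {ω₁, ω₂, ω₃, ω₅, ω₆}, {ω₁, ω₃, ω₄, ω₅, ω₆}, S }.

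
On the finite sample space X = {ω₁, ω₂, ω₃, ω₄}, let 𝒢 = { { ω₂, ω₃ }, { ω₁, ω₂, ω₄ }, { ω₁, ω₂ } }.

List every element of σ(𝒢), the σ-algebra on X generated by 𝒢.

σ(𝒢) = { {}, { ω₁ }, { ω₂ }, { ω₃ }, { ω₄ }, { ω₁, ω₂ }, { ω₁, ω₃ }, { ω₁, ω₄ }, { ω₂, ω₃ }, { ω₂, ω₄ }, { ω₃, ω₄ }, { ω₁, ω₂, ω₃ }, { ω₁, ω₂, ω₄ }, { ω₁, ω₃, ω₄ }, { ω₂, ω₃, ω₄ }, X }

Working:
Initial family (5 sets): { {}, { ω₁, ω₂ }, { ω₂, ω₃ }, { ω₁, ω₂, ω₄ }, X }.
Pass 1: 4 new —
  { ω₃ }  = ᶜ of { ω₁, ω₂, ω₄ }
  { ω₁, ω₄ }  = ᶜ of { ω₂, ω₃ }
  { ω₃, ω₄ }  = ᶜ of { ω₁, ω₂ }
  { ω₁, ω₂, ω₃ }  = { ω₂, ω₃ } ∪ { ω₁, ω₂ }
  — 9 sets.
Pass 2. New:
  { ω₄ }  = ᶜ of { ω₁, ω₂, ω₃ }
  { ω₁, ω₃, ω₄ }  = { ω₃, ω₄ } ∪ { ω₁, ω₄ }
  { ω₂, ω₃, ω₄ }  = { ω₃, ω₄ } ∪ { ω₂, ω₃ }
  — 12 sets.
Pass 3: +2 →
  { ω₁ }  = ᶜ of { ω₂, ω₃, ω₄ }
  { ω₂ }  = ᶜ of { ω₁, ω₃, ω₄ }
  — 14 sets.
Pass 4 (2 new):
  { ω₁, ω₃ }  = { ω₃ } ∪ { ω₁ }
  { ω₂, ω₄ }  = { ω₄ } ∪ { ω₂ }
  — 16 sets.
After Pass 5 the family is unchanged; done.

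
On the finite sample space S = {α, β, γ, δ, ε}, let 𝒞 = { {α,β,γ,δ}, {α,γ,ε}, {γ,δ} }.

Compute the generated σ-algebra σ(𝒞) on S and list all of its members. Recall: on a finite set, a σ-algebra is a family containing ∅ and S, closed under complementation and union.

Initial family (5 sets): { {}, {γ,δ}, {α,γ,ε}, {α,β,γ,δ}, S }.
Step 1: +4 →
  {ε}  = {α,β,γ,δ}ᶜ
  {β,δ}  = {α,γ,ε}ᶜ
  {α,β,ε}  = {γ,δ}ᶜ
  {α,γ,δ,ε}  = {γ,δ} ∪ {α,γ,ε}
  [9 total]
Step 2: +6 →
  {β}  = {α,γ,δ,ε}ᶜ
  {β,γ,δ}  = {γ,δ} ∪ {β,δ}
  {β,δ,ε}  = {ε} ∪ {β,δ}
  {γ,δ,ε}  = {γ,δ} ∪ {ε}
  {α,β,γ,ε}  = {α,γ,ε} ∪ {α,β,ε}
  {α,β,δ,ε}  = {α,β,ε} ∪ {β,δ}
  [15 total]
Step 3: +7 →
  {γ}  = {α,β,δ,ε}ᶜ
  {δ}  = {α,β,γ,ε}ᶜ
  {α,β}  = {γ,δ,ε}ᶜ
  {α,γ}  = {β,δ,ε}ᶜ
  {α,ε}  = {β,γ,δ}ᶜ
  {β,ε}  = {β} ∪ {ε}
  {β,γ,δ,ε}  = {γ,δ,ε} ∪ {β,γ,δ}
  [22 total]
Step 4 adds 9:
  {α}  = {β,γ,δ,ε}ᶜ
  {β,γ}  = {β} ∪ {γ}
  {γ,ε}  = {ε} ∪ {γ}
  {δ,ε}  = {ε} ∪ {δ}
  {α,β,γ}  = {β} ∪ {α,γ}
  {α,β,δ}  = {β,δ} ∪ {α,β}
  {α,γ,δ}  = {β,ε}ᶜ
  {α,δ,ε}  = {α,ε} ∪ {δ}
  {β,γ,ε}  = {β,ε} ∪ {γ}
  [31 total]
Step 5: 1 new —
  {α,δ}  = {β,γ,ε}ᶜ
  [32 total]
After Step 6 the family is unchanged; done.

σ(𝒞) = { {}, {α}, {β}, {γ}, {δ}, {ε}, {α,β}, {α,γ}, {α,δ}, {α,ε}, {β,γ}, {β,δ}, {β,ε}, {γ,δ}, {γ,ε}, {δ,ε}, {α,β,γ}, {α,β,δ}, {α,β,ε}, {α,γ,δ}, {α,γ,ε}, {α,δ,ε}, {β,γ,δ}, {β,γ,ε}, {β,δ,ε}, {γ,δ,ε}, {α,β,γ,δ}, {α,β,γ,ε}, {α,β,δ,ε}, {α,γ,δ,ε}, {β,γ,δ,ε}, S }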